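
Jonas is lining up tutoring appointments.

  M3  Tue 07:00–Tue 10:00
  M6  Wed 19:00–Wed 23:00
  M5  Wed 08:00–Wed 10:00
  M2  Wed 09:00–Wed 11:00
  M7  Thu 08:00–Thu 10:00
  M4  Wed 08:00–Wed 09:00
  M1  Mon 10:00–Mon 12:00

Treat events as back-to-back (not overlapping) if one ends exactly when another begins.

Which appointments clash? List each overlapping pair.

M2 & M5, M4 & M5

Check each pair: they overlap iff neither finishes before the other starts.
Sorted by start: M1, M3, M4, M5, M2, M6, M7.
M3 starts after M1 ends — done with M1.
M4 starts after M3 ends — done with M3.
M5 starts before M4 ends → M4 and M5 overlap.
M2 starts exactly when M4 ends (back-to-back, no overlap) — done with M4.
M2 starts before M5 ends → M5 and M2 overlap.
M6 starts after M5 ends — done with M5.
M6 starts after M2 ends — done with M2.
M7 starts after M6 ends.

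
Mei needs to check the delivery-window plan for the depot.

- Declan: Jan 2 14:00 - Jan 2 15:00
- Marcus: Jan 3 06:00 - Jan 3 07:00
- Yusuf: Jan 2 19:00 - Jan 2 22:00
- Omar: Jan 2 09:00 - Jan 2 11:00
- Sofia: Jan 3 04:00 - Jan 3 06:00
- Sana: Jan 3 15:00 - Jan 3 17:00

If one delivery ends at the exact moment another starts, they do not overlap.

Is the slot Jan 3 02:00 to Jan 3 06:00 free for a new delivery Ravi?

No — it overlaps Sofia

Omar: ends Jan 2 11:00 at or before Ravi starts Jan 3 02:00 → clear.
Declan: ends Jan 2 15:00 at or before Ravi starts Jan 3 02:00 → clear.
Yusuf: ends Jan 2 22:00 at or before Ravi starts Jan 3 02:00 → clear.
Sofia: starts Jan 3 04:00 before Ravi ends Jan 3 06:00, and ends Jan 3 06:00 after Ravi starts Jan 3 02:00 → overlap.
Marcus: starts Jan 3 06:00 at or after Ravi ends Jan 3 06:00 → clear.
Sana: starts Jan 3 15:00 at or after Ravi ends Jan 3 06:00 → clear.
Ravi overlaps Sofia.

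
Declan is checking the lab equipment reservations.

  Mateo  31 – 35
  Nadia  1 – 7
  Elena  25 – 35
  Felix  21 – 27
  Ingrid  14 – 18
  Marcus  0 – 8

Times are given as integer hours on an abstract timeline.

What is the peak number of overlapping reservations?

Walk through starts and ends in time order (an end at T is processed before a start at T):
0 start Marcus → 1
1 start Nadia → 2
7 end Nadia → 1
8 end Marcus → 0
14 start Ingrid → 1
18 end Ingrid → 0
21 start Felix → 1
25 start Elena → 2
27 end Felix → 1
31 start Mateo → 2
35 end Elena → 1
35 end Mateo → 0
Peak is 2, at 1 (Marcus, Nadia).

2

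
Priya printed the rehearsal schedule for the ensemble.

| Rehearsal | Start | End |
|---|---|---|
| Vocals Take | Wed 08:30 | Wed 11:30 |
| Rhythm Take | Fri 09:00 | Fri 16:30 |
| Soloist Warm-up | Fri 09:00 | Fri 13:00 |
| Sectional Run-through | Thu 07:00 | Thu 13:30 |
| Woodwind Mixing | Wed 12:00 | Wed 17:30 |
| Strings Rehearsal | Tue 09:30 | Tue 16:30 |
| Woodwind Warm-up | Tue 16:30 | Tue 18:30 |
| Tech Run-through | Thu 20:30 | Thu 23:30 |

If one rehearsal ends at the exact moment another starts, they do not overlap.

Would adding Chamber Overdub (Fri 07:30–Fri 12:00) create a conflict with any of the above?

Yes — it overlaps Rhythm Take, Soloist Warm-up

Strings Rehearsal: ends Tue 16:30 at or before Chamber Overdub starts Fri 07:30 → clear.
Woodwind Warm-up: ends Tue 18:30 at or before Chamber Overdub starts Fri 07:30 → clear.
Vocals Take: ends Wed 11:30 at or before Chamber Overdub starts Fri 07:30 → clear.
Woodwind Mixing: ends Wed 17:30 at or before Chamber Overdub starts Fri 07:30 → clear.
Sectional Run-through: ends Thu 13:30 at or before Chamber Overdub starts Fri 07:30 → clear.
Tech Run-through: ends Thu 23:30 at or before Chamber Overdub starts Fri 07:30 → clear.
Soloist Warm-up: starts Fri 09:00 before Chamber Overdub ends Fri 12:00, and ends Fri 13:00 after Chamber Overdub starts Fri 07:30 → overlap.
Rhythm Take: starts Fri 09:00 before Chamber Overdub ends Fri 12:00, and ends Fri 16:30 after Chamber Overdub starts Fri 07:30 → overlap.
Chamber Overdub overlaps Soloist Warm-up, Rhythm Take.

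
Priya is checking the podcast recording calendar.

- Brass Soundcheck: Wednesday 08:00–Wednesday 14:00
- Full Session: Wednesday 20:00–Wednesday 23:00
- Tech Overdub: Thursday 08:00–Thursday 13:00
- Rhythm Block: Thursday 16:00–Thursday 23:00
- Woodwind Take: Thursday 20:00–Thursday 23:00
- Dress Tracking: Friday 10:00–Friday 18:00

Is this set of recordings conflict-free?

No

Check each pair: they overlap iff neither finishes before the other starts.
Sorted by start: Brass Soundcheck, Full Session, Tech Overdub, Rhythm Block, Woodwind Take, Dress Tracking.
Full Session starts after Brass Soundcheck ends — done with Brass Soundcheck.
Tech Overdub starts after Full Session ends — done with Full Session.
Rhythm Block starts after Tech Overdub ends — done with Tech Overdub.
Woodwind Take starts before Rhythm Block ends → Rhythm Block and Woodwind Take overlap.
That's a conflict, so the schedule is not conflict-free.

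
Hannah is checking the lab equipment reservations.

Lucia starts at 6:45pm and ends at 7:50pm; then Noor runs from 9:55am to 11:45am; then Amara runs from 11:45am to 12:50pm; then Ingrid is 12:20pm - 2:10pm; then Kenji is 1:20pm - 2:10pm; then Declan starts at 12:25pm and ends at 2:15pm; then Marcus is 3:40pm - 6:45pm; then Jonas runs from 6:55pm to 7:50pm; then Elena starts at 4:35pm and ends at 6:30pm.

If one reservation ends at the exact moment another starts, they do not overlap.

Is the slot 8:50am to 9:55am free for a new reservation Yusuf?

Noor: starts 9:55am at or after Yusuf ends 9:55am → clear.
Amara: starts 11:45am at or after Yusuf ends 9:55am → clear.
Ingrid: starts 12:20pm at or after Yusuf ends 9:55am → clear.
Declan: starts 12:25pm at or after Yusuf ends 9:55am → clear.
Kenji: starts 1:20pm at or after Yusuf ends 9:55am → clear.
Marcus: starts 3:40pm at or after Yusuf ends 9:55am → clear.
Elena: starts 4:35pm at or after Yusuf ends 9:55am → clear.
Lucia: starts 6:45pm at or after Yusuf ends 9:55am → clear.
Jonas: starts 6:55pm at or after Yusuf ends 9:55am → clear.

Yes — the slot is free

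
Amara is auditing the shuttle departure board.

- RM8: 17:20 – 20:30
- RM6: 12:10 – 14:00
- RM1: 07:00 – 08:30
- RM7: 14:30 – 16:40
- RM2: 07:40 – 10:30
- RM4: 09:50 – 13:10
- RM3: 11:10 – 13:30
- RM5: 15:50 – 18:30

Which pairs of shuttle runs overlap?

Sorted by start: RM1, RM2, RM4, RM3, RM6, RM7, RM5, RM8.
RM2 starts before RM1 ends → RM1 and RM2 overlap.
RM4 starts after RM1 ends; RM1 is clear from here.
RM4 starts before RM2 ends → RM2 and RM4 overlap.
RM3 starts after RM2 ends; RM2 is clear from here.
RM3 starts before RM4 ends → RM4 and RM3 overlap.
RM6 starts before RM4 ends → RM4 and RM6 overlap.
RM7 starts after RM4 ends; RM4 is clear from here.
RM6 starts before RM3 ends → RM3 and RM6 overlap.
RM7 starts after RM3 ends; RM3 is clear from here.
RM7 starts after RM6 ends; RM6 is clear from here.
RM5 starts before RM7 ends → RM7 and RM5 overlap.
RM8 starts after RM7 ends.
RM8 starts before RM5 ends → RM5 and RM8 overlap.

RM1 & RM2, RM2 & RM4, RM3 & RM4, RM3 & RM6, RM4 & RM6, RM5 & RM7, RM5 & RM8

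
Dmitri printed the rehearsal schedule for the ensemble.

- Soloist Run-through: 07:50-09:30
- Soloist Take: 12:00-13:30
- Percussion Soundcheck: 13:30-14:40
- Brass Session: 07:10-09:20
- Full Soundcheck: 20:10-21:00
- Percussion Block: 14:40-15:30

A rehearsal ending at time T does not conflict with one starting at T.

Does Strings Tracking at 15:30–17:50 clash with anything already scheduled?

No — it doesn't clash with anything

Brass Session: ends 09:20 at or before Strings Tracking starts 15:30 → clear.
Soloist Run-through: ends 09:30 at or before Strings Tracking starts 15:30 → clear.
Soloist Take: ends 13:30 at or before Strings Tracking starts 15:30 → clear.
Percussion Soundcheck: ends 14:40 at or before Strings Tracking starts 15:30 → clear.
Percussion Block: ends 15:30 at or before Strings Tracking starts 15:30 → clear.
Full Soundcheck: starts 20:10 at or after Strings Tracking ends 17:50 → clear.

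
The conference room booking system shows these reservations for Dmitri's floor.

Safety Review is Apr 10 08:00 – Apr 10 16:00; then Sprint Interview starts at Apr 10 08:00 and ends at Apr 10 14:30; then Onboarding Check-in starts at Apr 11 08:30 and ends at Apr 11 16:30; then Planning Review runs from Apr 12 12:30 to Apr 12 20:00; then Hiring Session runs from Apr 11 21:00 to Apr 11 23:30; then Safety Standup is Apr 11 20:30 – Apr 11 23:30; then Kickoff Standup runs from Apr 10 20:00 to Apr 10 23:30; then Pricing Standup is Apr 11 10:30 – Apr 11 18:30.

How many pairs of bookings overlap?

3

Check each pair: they overlap iff neither finishes before the other starts.
Sorted by start: Sprint Interview, Safety Review, Kickoff Standup, Onboarding Check-in, Pricing Standup, Safety Standup, Hiring Session, Planning Review.
Safety Review starts before Sprint Interview ends → Sprint Interview and Safety Review overlap.
Kickoff Standup starts after Sprint Interview ends — done with Sprint Interview.
Kickoff Standup starts after Safety Review ends — done with Safety Review.
Onboarding Check-in starts after Kickoff Standup ends — done with Kickoff Standup.
Pricing Standup starts before Onboarding Check-in ends → Onboarding Check-in and Pricing Standup overlap.
Safety Standup starts after Onboarding Check-in ends — done with Onboarding Check-in.
Safety Standup starts after Pricing Standup ends — done with Pricing Standup.
Hiring Session starts before Safety Standup ends → Safety Standup and Hiring Session overlap.
Planning Review starts after Safety Standup ends.
Planning Review starts after Hiring Session ends.
Overlapping pairs: Hiring Session & Safety Standup, Onboarding Check-in & Pricing Standup, Safety Review & Sprint Interview — 3 in total.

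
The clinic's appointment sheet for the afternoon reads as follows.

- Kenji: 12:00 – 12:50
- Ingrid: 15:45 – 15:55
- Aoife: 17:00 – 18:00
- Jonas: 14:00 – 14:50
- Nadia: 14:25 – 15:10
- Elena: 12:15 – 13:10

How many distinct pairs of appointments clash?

Sorted by start: Kenji, Elena, Jonas, Nadia, Ingrid, Aoife.
Elena starts before Kenji ends → Kenji and Elena overlap.
Jonas starts after Kenji ends; Kenji is clear from here.
Jonas starts after Elena ends; Elena is clear from here.
Nadia starts before Jonas ends → Jonas and Nadia overlap.
Ingrid starts after Jonas ends; Jonas is clear from here.
Ingrid starts after Nadia ends; Nadia is clear from here.
Aoife starts after Ingrid ends.
Overlapping pairs: Elena & Kenji, Jonas & Nadia — 2 in total.

2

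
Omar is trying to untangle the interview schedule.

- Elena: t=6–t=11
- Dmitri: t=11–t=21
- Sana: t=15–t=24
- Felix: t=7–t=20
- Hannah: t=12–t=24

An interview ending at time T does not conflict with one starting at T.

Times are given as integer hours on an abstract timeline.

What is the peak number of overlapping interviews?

4

Sweep the timeline, counting +1 at each start and −1 at each end (ends before starts at a tie):
t=6 start Elena → 1
t=7 start Felix → 2
t=11 end Elena → 1
t=11 start Dmitri → 2
t=12 start Hannah → 3
t=15 start Sana → 4
t=20 end Felix → 3
t=21 end Dmitri → 2
t=24 end Hannah → 1
t=24 end Sana → 0
Peak is 4, at t=15 (Dmitri, Felix, Hannah, Sana).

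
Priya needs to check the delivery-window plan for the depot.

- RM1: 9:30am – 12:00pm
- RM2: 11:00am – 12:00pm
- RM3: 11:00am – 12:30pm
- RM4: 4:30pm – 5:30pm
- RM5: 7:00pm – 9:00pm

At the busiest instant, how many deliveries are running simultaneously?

Sort all start/end points and keep a running count:
9:30am start RM1 → 1
11:00am start RM2 → 2
11:00am start RM3 → 3
12:00pm end RM1 → 2
12:00pm end RM2 → 1
12:30pm end RM3 → 0
4:30pm start RM4 → 1
5:30pm end RM4 → 0
7:00pm start RM5 → 1
9:00pm end RM5 → 0
Peak is 3, at 11:00am (RM1, RM2, RM3).

3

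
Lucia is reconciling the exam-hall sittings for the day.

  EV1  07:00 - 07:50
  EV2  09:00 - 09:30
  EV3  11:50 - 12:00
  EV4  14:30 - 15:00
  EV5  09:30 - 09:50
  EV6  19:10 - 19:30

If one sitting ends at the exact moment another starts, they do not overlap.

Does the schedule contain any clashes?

No

Two intervals overlap when each starts before the other ends.
Sorted by start: EV1, EV2, EV5, EV3, EV4, EV6.
EV2 starts after EV1 ends, so EV1 has no further overlaps.
EV5 starts exactly when EV2 ends (back-to-back, no overlap), so EV2 has no further overlaps.
EV3 starts after EV5 ends, so EV5 has no further overlaps.
EV4 starts after EV3 ends, so EV3 has no further overlaps.
EV6 starts after EV4 ends.
Every pair is clear; the schedule has no overlaps.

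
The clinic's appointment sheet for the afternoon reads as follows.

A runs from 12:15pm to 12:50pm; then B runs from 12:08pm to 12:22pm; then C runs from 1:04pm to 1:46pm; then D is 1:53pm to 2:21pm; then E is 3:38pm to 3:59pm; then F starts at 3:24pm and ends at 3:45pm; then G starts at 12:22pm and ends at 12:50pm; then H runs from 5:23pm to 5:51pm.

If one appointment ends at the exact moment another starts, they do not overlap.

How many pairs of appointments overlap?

3

Sorted by start: B, A, G, C, D, F, E, H.
A starts before B ends → B and A overlap.
G starts exactly when B ends (back-to-back, no overlap), so B has no further overlaps.
G starts before A ends → A and G overlap.
C starts after A ends, so A has no further overlaps.
C starts after G ends, so G has no further overlaps.
D starts after C ends, so C has no further overlaps.
F starts after D ends, so D has no further overlaps.
E starts before F ends → F and E overlap.
H starts after F ends.
H starts after E ends.
Overlapping pairs: A & B, A & G, E & F — 3 in total.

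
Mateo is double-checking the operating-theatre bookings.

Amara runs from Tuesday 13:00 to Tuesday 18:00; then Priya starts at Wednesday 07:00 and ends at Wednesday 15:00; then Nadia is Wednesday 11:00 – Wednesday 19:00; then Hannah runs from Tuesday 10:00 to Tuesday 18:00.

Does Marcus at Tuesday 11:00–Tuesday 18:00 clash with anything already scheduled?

Hannah: starts Tuesday 10:00 before Marcus ends Tuesday 18:00, and ends Tuesday 18:00 after Marcus starts Tuesday 11:00 → overlap.
Amara: starts Tuesday 13:00 before Marcus ends Tuesday 18:00, and ends Tuesday 18:00 after Marcus starts Tuesday 11:00 → overlap.
Priya: starts Wednesday 07:00 at or after Marcus ends Tuesday 18:00 → clear.
Nadia: starts Wednesday 11:00 at or after Marcus ends Tuesday 18:00 → clear.
Marcus overlaps Amara, Hannah.

Yes — it overlaps Amara, Hannah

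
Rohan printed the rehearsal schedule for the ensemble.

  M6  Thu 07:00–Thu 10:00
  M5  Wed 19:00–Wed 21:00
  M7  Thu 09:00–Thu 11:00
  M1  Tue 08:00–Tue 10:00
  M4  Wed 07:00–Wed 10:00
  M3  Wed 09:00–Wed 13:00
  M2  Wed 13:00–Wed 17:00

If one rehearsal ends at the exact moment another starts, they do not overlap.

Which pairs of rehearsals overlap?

M3 & M4, M6 & M7

Sorted by start: M1, M4, M3, M2, M5, M6, M7.
M4 starts after M1 ends, so M1 has no further overlaps.
M3 starts before M4 ends → M4 and M3 overlap.
M2 starts after M4 ends, so M4 has no further overlaps.
M2 starts exactly when M3 ends (back-to-back, no overlap), so M3 has no further overlaps.
M5 starts after M2 ends, so M2 has no further overlaps.
M6 starts after M5 ends, so M5 has no further overlaps.
M7 starts before M6 ends → M6 and M7 overlap.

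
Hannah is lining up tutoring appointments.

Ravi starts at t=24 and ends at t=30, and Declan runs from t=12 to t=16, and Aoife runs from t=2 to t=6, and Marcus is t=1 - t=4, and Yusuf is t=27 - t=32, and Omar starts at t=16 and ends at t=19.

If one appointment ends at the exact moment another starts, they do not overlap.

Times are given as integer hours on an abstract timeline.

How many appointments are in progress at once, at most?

Sort all start/end points and keep a running count:
t=1 start Marcus → 1
t=2 start Aoife → 2
t=4 end Marcus → 1
t=6 end Aoife → 0
t=12 start Declan → 1
t=16 end Declan → 0
t=16 start Omar → 1
t=19 end Omar → 0
t=24 start Ravi → 1
t=27 start Yusuf → 2
t=30 end Ravi → 1
t=32 end Yusuf → 0
Peak is 2, at t=2 (Aoife, Marcus).

2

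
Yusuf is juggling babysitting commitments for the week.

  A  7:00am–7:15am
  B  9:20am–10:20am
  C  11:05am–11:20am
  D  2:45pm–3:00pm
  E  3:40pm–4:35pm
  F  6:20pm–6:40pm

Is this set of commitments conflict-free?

Yes

Sorted by start: A, B, C, D, E, F.
B starts after A ends; A is clear from here.
C starts after B ends; B is clear from here.
D starts after C ends; C is clear from here.
E starts after D ends; D is clear from here.
F starts after E ends.
Every pair is clear; the schedule has no overlaps.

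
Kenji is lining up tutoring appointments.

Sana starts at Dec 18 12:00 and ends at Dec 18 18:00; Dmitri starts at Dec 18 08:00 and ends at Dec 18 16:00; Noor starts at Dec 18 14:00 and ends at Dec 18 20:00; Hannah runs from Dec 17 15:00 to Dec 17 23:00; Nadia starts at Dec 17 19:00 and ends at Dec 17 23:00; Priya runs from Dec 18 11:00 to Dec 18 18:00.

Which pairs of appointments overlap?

Dmitri & Noor, Dmitri & Priya, Dmitri & Sana, Hannah & Nadia, Noor & Priya, Noor & Sana, Priya & Sana

Sorted by start: Hannah, Nadia, Dmitri, Priya, Sana, Noor.
Nadia starts before Hannah ends → Hannah and Nadia overlap.
Dmitri starts after Hannah ends, so Hannah has no further overlaps.
Dmitri starts after Nadia ends, so Nadia has no further overlaps.
Priya starts before Dmitri ends → Dmitri and Priya overlap.
Sana starts before Dmitri ends → Dmitri and Sana overlap.
Noor starts before Dmitri ends → Dmitri and Noor overlap.
Sana starts before Priya ends → Priya and Sana overlap.
Noor starts before Priya ends → Priya and Noor overlap.
Noor starts before Sana ends → Sana and Noor overlap.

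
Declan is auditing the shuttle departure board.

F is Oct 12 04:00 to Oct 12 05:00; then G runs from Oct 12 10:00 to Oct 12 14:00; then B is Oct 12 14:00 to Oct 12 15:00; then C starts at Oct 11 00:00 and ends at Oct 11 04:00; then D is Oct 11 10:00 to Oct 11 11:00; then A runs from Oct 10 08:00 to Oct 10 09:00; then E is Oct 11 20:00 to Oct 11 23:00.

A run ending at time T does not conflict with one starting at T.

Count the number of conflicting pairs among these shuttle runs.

Two intervals overlap when each starts before the other ends.
Sorted by start: A, C, D, E, F, G, B.
C starts after A ends, so A has no further overlaps.
D starts after C ends, so C has no further overlaps.
E starts after D ends, so D has no further overlaps.
F starts after E ends, so E has no further overlaps.
G starts after F ends, so F has no further overlaps.
B starts exactly when G ends (back-to-back, no overlap).
No pair overlaps.

0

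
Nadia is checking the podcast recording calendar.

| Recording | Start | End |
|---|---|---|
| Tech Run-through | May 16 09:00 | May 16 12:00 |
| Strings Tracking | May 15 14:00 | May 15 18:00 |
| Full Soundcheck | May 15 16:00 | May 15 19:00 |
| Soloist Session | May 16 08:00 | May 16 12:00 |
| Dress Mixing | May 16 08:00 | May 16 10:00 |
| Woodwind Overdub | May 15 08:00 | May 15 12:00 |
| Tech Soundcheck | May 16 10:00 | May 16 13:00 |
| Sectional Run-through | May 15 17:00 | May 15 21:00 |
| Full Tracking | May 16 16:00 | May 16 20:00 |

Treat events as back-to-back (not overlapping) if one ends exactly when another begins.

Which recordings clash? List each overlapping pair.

Dress Mixing & Soloist Session, Dress Mixing & Tech Run-through, Full Soundcheck & Sectional Run-through, Full Soundcheck & Strings Tracking, Sectional Run-through & Strings Tracking, Soloist Session & Tech Run-through, Soloist Session & Tech Soundcheck, Tech Run-through & Tech Soundcheck

Sorted by start: Woodwind Overdub, Strings Tracking, Full Soundcheck, Sectional Run-through, Dress Mixing, Soloist Session, Tech Run-through, Tech Soundcheck, Full Tracking.
Strings Tracking starts after Woodwind Overdub ends, so Woodwind Overdub has no further overlaps.
Full Soundcheck starts before Strings Tracking ends → Strings Tracking and Full Soundcheck overlap.
Sectional Run-through starts before Strings Tracking ends → Strings Tracking and Sectional Run-through overlap.
Dress Mixing starts after Strings Tracking ends, so Strings Tracking has no further overlaps.
Sectional Run-through starts before Full Soundcheck ends → Full Soundcheck and Sectional Run-through overlap.
Dress Mixing starts after Full Soundcheck ends, so Full Soundcheck has no further overlaps.
Dress Mixing starts after Sectional Run-through ends, so Sectional Run-through has no further overlaps.
Soloist Session starts before Dress Mixing ends → Dress Mixing and Soloist Session overlap.
Tech Run-through starts before Dress Mixing ends → Dress Mixing and Tech Run-through overlap.
Tech Soundcheck starts exactly when Dress Mixing ends (back-to-back, no overlap), so Dress Mixing has no further overlaps.
Tech Run-through starts before Soloist Session ends → Soloist Session and Tech Run-through overlap.
Tech Soundcheck starts before Soloist Session ends → Soloist Session and Tech Soundcheck overlap.
Full Tracking starts after Soloist Session ends.
Tech Soundcheck starts before Tech Run-through ends → Tech Run-through and Tech Soundcheck overlap.
Full Tracking starts after Tech Run-through ends.
Full Tracking starts after Tech Soundcheck ends.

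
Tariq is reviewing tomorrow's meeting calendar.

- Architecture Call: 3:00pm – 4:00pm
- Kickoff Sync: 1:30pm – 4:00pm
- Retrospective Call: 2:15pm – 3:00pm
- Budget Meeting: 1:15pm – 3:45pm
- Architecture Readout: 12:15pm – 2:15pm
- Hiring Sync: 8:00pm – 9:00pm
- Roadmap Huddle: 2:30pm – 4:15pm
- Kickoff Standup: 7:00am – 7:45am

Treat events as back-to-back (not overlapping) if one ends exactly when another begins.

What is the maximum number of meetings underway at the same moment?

Sort all start/end points and keep a running count:
7:00am start Kickoff Standup → 1
7:45am end Kickoff Standup → 0
12:15pm start Architecture Readout → 1
1:15pm start Budget Meeting → 2
1:30pm start Kickoff Sync → 3
2:15pm end Architecture Readout → 2
2:15pm start Retrospective Call → 3
2:30pm start Roadmap Huddle → 4
3:00pm end Retrospective Call → 3
3:00pm start Architecture Call → 4
3:45pm end Budget Meeting → 3
4:00pm end Architecture Call → 2
4:00pm end Kickoff Sync → 1
4:15pm end Roadmap Huddle → 0
8:00pm start Hiring Sync → 1
9:00pm end Hiring Sync → 0
Peak is 4, at 2:30pm (Budget Meeting, Kickoff Sync, Retrospective Call, Roadmap Huddle).

4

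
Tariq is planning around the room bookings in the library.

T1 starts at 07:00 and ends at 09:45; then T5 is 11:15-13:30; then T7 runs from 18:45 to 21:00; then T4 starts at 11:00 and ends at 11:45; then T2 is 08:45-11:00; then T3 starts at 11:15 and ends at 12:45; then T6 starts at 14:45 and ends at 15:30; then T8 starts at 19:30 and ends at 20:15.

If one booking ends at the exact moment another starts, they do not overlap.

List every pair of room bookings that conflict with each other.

T1 & T2, T3 & T4, T3 & T5, T4 & T5, T7 & T8

Sorted by start: T1, T2, T4, T3, T5, T6, T7, T8.
T2 starts before T1 ends → T1 and T2 overlap.
T4 starts after T1 ends, so T1 has no further overlaps.
T4 starts exactly when T2 ends (back-to-back, no overlap), so T2 has no further overlaps.
T3 starts before T4 ends → T4 and T3 overlap.
T5 starts before T4 ends → T4 and T5 overlap.
T6 starts after T4 ends, so T4 has no further overlaps.
T5 starts before T3 ends → T3 and T5 overlap.
T6 starts after T3 ends, so T3 has no further overlaps.
T6 starts after T5 ends, so T5 has no further overlaps.
T7 starts after T6 ends, so T6 has no further overlaps.
T8 starts before T7 ends → T7 and T8 overlap.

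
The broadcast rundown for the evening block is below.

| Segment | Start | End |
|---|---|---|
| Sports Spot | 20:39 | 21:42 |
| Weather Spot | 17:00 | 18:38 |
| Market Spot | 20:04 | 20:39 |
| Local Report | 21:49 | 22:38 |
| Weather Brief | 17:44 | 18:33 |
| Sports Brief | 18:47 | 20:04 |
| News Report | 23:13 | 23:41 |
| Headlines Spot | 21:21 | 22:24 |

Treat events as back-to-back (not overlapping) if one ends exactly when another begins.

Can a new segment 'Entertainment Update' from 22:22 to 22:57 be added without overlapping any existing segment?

Weather Spot: ends 18:38 at or before Entertainment Update starts 22:22 → clear.
Weather Brief: ends 18:33 at or before Entertainment Update starts 22:22 → clear.
Sports Brief: ends 20:04 at or before Entertainment Update starts 22:22 → clear.
Market Spot: ends 20:39 at or before Entertainment Update starts 22:22 → clear.
Sports Spot: ends 21:42 at or before Entertainment Update starts 22:22 → clear.
Headlines Spot: starts 21:21 before Entertainment Update ends 22:57, and ends 22:24 after Entertainment Update starts 22:22 → overlap.
Local Report: starts 21:49 before Entertainment Update ends 22:57, and ends 22:38 after Entertainment Update starts 22:22 → overlap.
News Report: starts 23:13 at or after Entertainment Update ends 22:57 → clear.
Entertainment Update overlaps Local Report, Headlines Spot.

No — it overlaps Headlines Spot, Local Report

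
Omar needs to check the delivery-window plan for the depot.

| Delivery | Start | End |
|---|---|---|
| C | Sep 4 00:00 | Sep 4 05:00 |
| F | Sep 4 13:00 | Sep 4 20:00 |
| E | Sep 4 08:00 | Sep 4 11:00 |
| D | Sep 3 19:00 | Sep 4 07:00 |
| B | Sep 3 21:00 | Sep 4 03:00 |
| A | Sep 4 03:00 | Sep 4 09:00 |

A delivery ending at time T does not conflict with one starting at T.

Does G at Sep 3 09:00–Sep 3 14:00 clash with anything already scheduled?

No — it doesn't clash with anything

D: starts Sep 3 19:00 at or after G ends Sep 3 14:00 → clear.
B: starts Sep 3 21:00 at or after G ends Sep 3 14:00 → clear.
C: starts Sep 4 00:00 at or after G ends Sep 3 14:00 → clear.
A: starts Sep 4 03:00 at or after G ends Sep 3 14:00 → clear.
E: starts Sep 4 08:00 at or after G ends Sep 3 14:00 → clear.
F: starts Sep 4 13:00 at or after G ends Sep 3 14:00 → clear.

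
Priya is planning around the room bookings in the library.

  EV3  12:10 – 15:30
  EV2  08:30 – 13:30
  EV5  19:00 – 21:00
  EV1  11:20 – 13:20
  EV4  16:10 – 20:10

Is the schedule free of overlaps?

No

Sorted by start: EV2, EV1, EV3, EV4, EV5.
EV1 starts before EV2 ends → EV2 and EV1 overlap.
That's a conflict, so the schedule is not conflict-free.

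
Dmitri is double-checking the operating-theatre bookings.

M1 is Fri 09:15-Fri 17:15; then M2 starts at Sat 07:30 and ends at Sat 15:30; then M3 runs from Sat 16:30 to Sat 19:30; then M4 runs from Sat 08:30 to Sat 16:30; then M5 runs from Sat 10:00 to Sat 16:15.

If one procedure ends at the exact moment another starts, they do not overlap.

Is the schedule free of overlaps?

No

Check each pair: they overlap iff neither finishes before the other starts.
Sorted by start: M1, M2, M4, M5, M3.
M2 starts after M1 ends, so M1 has no further overlaps.
M4 starts before M2 ends → M2 and M4 overlap.
That's a conflict, so the schedule is not conflict-free.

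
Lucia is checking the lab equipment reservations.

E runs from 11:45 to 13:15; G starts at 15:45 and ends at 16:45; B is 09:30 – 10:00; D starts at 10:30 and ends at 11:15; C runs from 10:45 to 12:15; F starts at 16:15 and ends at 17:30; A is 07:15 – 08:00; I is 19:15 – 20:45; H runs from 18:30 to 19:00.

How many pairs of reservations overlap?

3

Sorted by start: A, B, D, C, E, G, F, H, I.
B starts after A ends — done with A.
D starts after B ends — done with B.
C starts before D ends → D and C overlap.
E starts after D ends — done with D.
E starts before C ends → C and E overlap.
G starts after C ends — done with C.
G starts after E ends — done with E.
F starts before G ends → G and F overlap.
H starts after G ends — done with G.
H starts after F ends — done with F.
I starts after H ends.
Overlapping pairs: C & D, C & E, F & G — 3 in total.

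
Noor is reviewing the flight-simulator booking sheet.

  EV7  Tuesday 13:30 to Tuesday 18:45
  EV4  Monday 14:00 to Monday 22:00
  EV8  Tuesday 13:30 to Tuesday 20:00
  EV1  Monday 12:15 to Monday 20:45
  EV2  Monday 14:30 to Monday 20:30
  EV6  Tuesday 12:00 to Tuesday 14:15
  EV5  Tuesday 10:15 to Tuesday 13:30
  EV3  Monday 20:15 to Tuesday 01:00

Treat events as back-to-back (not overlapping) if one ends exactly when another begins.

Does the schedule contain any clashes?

Check each pair: they overlap iff neither finishes before the other starts.
Sorted by start: EV1, EV4, EV2, EV3, EV5, EV6, EV7, EV8.
EV4 starts before EV1 ends → EV1 and EV4 overlap.
That's a conflict, so the schedule is not conflict-free.

Yes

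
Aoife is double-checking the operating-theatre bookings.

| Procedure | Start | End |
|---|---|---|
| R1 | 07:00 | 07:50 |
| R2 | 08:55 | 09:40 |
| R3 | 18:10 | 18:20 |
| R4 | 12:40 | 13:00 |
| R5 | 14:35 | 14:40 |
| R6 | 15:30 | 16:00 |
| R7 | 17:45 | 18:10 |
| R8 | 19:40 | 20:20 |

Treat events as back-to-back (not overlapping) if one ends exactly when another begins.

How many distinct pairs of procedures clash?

0

Sorted by start: R1, R2, R4, R5, R6, R7, R3, R8.
R2 starts after R1 ends, so nothing later overlaps R1 either.
R4 starts after R2 ends, so nothing later overlaps R2 either.
R5 starts after R4 ends, so nothing later overlaps R4 either.
R6 starts after R5 ends, so nothing later overlaps R5 either.
R7 starts after R6 ends, so nothing later overlaps R6 either.
R3 starts exactly when R7 ends (back-to-back, no overlap), so nothing later overlaps R7 either.
R8 starts after R3 ends.
No pair overlaps.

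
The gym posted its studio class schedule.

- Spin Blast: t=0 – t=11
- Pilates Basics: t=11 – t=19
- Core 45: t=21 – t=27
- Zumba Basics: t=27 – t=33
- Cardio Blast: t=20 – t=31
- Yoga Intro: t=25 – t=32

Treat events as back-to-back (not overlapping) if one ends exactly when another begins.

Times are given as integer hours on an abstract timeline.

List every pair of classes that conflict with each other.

Sorted by start: Spin Blast, Pilates Basics, Cardio Blast, Core 45, Yoga Intro, Zumba Basics.
Pilates Basics starts exactly when Spin Blast ends (back-to-back, no overlap), so nothing later overlaps Spin Blast either.
Cardio Blast starts after Pilates Basics ends, so nothing later overlaps Pilates Basics either.
Core 45 starts before Cardio Blast ends → Cardio Blast and Core 45 overlap.
Yoga Intro starts before Cardio Blast ends → Cardio Blast and Yoga Intro overlap.
Zumba Basics starts before Cardio Blast ends → Cardio Blast and Zumba Basics overlap.
Yoga Intro starts before Core 45 ends → Core 45 and Yoga Intro overlap.
Zumba Basics starts exactly when Core 45 ends (back-to-back, no overlap).
Zumba Basics starts before Yoga Intro ends → Yoga Intro and Zumba Basics overlap.

Cardio Blast & Core 45, Cardio Blast & Yoga Intro, Cardio Blast & Zumba Basics, Core 45 & Yoga Intro, Yoga Intro & Zumba Basics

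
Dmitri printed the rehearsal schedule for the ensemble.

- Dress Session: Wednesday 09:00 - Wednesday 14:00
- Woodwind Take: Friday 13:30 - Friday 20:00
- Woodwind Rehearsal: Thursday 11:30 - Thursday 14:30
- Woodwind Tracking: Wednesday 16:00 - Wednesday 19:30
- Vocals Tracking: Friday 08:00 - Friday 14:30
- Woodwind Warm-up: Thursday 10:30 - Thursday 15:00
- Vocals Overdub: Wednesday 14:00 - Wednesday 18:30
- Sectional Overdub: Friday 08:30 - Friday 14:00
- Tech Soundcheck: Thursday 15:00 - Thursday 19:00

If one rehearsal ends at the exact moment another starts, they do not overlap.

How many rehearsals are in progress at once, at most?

3

Walk through starts and ends in time order (an end at T is processed before a start at T):
Wednesday 09:00 start Dress Session → 1
Wednesday 14:00 end Dress Session → 0
Wednesday 14:00 start Vocals Overdub → 1
Wednesday 16:00 start Woodwind Tracking → 2
Wednesday 18:30 end Vocals Overdub → 1
Wednesday 19:30 end Woodwind Tracking → 0
Thursday 10:30 start Woodwind Warm-up → 1
Thursday 11:30 start Woodwind Rehearsal → 2
Thursday 14:30 end Woodwind Rehearsal → 1
Thursday 15:00 end Woodwind Warm-up → 0
Thursday 15:00 start Tech Soundcheck → 1
Thursday 19:00 end Tech Soundcheck → 0
Friday 08:00 start Vocals Tracking → 1
Friday 08:30 start Sectional Overdub → 2
Friday 13:30 start Woodwind Take → 3
Friday 14:00 end Sectional Overdub → 2
Friday 14:30 end Vocals Tracking → 1
Friday 20:00 end Woodwind Take → 0
Peak is 3, at Friday 13:30 (Sectional Overdub, Vocals Tracking, Woodwind Take).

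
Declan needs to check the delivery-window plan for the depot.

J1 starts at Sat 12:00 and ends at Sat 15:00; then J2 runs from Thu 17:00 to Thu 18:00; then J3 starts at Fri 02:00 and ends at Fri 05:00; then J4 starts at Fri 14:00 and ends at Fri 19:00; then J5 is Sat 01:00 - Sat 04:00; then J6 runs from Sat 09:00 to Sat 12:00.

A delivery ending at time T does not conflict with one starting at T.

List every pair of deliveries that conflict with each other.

Sorted by start: J2, J3, J4, J5, J6, J1.
J3 starts after J2 ends; J2 is clear from here.
J4 starts after J3 ends; J3 is clear from here.
J5 starts after J4 ends; J4 is clear from here.
J6 starts after J5 ends; J5 is clear from here.
J1 starts exactly when J6 ends (back-to-back, no overlap).

no overlapping pairs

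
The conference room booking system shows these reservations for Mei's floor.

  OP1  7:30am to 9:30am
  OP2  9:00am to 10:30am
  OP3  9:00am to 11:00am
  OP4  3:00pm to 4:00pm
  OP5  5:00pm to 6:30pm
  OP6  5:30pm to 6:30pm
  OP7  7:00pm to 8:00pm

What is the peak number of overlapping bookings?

3

Sort all start/end points and keep a running count:
7:30am start OP1 → 1
9:00am start OP2 → 2
9:00am start OP3 → 3
9:30am end OP1 → 2
10:30am end OP2 → 1
11:00am end OP3 → 0
3:00pm start OP4 → 1
4:00pm end OP4 → 0
5:00pm start OP5 → 1
5:30pm start OP6 → 2
6:30pm end OP5 → 1
6:30pm end OP6 → 0
7:00pm start OP7 → 1
8:00pm end OP7 → 0
Peak is 3, at 9:00am (OP1, OP2, OP3).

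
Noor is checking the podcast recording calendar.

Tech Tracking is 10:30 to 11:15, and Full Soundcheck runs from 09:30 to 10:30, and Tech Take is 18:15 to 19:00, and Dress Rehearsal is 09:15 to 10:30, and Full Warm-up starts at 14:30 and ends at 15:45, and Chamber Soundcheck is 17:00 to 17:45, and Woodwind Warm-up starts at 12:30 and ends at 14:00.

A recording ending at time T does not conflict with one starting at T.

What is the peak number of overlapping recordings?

2

Sweep the timeline, counting +1 at each start and −1 at each end (ends before starts at a tie):
09:15 start Dress Rehearsal → 1
09:30 start Full Soundcheck → 2
10:30 end Dress Rehearsal → 1
10:30 end Full Soundcheck → 0
10:30 start Tech Tracking → 1
11:15 end Tech Tracking → 0
12:30 start Woodwind Warm-up → 1
14:00 end Woodwind Warm-up → 0
14:30 start Full Warm-up → 1
15:45 end Full Warm-up → 0
17:00 start Chamber Soundcheck → 1
17:45 end Chamber Soundcheck → 0
18:15 start Tech Take → 1
19:00 end Tech Take → 0
Peak is 2, at 09:30 (Dress Rehearsal, Full Soundcheck).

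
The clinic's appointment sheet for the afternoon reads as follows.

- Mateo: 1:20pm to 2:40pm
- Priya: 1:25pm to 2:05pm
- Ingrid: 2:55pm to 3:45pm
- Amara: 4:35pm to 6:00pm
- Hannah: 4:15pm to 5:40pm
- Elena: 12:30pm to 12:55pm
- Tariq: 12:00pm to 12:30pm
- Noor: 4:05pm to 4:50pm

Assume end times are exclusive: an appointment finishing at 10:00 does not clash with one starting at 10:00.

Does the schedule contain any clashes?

Yes

Two intervals overlap when each starts before the other ends.
Sorted by start: Tariq, Elena, Mateo, Priya, Ingrid, Noor, Hannah, Amara.
Elena starts exactly when Tariq ends (back-to-back, no overlap) — done with Tariq.
Mateo starts after Elena ends — done with Elena.
Priya starts before Mateo ends → Mateo and Priya overlap.
That's a conflict, so the schedule is not conflict-free.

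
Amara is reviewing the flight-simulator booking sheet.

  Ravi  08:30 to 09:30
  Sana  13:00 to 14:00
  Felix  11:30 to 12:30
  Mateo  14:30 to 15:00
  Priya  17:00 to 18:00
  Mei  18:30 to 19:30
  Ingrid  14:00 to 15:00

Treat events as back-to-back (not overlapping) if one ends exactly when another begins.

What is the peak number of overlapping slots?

2

Sort all start/end points and keep a running count:
08:30 start Ravi → 1
09:30 end Ravi → 0
11:30 start Felix → 1
12:30 end Felix → 0
13:00 start Sana → 1
14:00 end Sana → 0
14:00 start Ingrid → 1
14:30 start Mateo → 2
15:00 end Ingrid → 1
15:00 end Mateo → 0
17:00 start Priya → 1
18:00 end Priya → 0
18:30 start Mei → 1
19:30 end Mei → 0
Peak is 2, at 14:30 (Ingrid, Mateo).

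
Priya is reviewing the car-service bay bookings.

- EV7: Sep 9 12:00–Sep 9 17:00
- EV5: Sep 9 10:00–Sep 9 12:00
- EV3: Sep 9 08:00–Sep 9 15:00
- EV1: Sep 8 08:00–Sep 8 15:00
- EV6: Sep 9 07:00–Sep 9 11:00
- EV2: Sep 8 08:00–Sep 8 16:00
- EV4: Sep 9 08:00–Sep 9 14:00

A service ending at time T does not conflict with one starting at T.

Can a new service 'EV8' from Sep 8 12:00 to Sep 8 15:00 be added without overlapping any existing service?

EV1: starts Sep 8 08:00 before EV8 ends Sep 8 15:00, and ends Sep 8 15:00 after EV8 starts Sep 8 12:00 → overlap.
EV2: starts Sep 8 08:00 before EV8 ends Sep 8 15:00, and ends Sep 8 16:00 after EV8 starts Sep 8 12:00 → overlap.
EV6: starts Sep 9 07:00 at or after EV8 ends Sep 8 15:00 → clear.
EV3: starts Sep 9 08:00 at or after EV8 ends Sep 8 15:00 → clear.
EV4: starts Sep 9 08:00 at or after EV8 ends Sep 8 15:00 → clear.
EV5: starts Sep 9 10:00 at or after EV8 ends Sep 8 15:00 → clear.
EV7: starts Sep 9 12:00 at or after EV8 ends Sep 8 15:00 → clear.
EV8 overlaps EV1, EV2.

No — it overlaps EV1, EV2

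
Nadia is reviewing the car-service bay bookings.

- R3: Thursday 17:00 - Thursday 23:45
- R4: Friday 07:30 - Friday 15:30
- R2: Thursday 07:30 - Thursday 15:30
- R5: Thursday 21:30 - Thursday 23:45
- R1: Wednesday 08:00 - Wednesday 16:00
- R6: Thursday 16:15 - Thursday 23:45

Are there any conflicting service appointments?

Yes

Sorted by start: R1, R2, R6, R3, R5, R4.
R2 starts after R1 ends, so nothing later overlaps R1 either.
R6 starts after R2 ends, so nothing later overlaps R2 either.
R3 starts before R6 ends → R6 and R3 overlap.
That's a conflict, so the schedule is not conflict-free.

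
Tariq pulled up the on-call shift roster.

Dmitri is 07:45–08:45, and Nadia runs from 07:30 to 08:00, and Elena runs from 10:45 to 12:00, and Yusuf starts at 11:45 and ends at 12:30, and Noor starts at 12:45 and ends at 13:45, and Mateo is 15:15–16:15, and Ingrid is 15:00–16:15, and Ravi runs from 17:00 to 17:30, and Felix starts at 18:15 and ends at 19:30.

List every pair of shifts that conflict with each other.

Dmitri & Nadia, Elena & Yusuf, Ingrid & Mateo

Two intervals overlap when each starts before the other ends.
Sorted by start: Nadia, Dmitri, Elena, Yusuf, Noor, Ingrid, Mateo, Ravi, Felix.
Dmitri starts before Nadia ends → Nadia and Dmitri overlap.
Elena starts after Nadia ends, so Nadia has no further overlaps.
Elena starts after Dmitri ends, so Dmitri has no further overlaps.
Yusuf starts before Elena ends → Elena and Yusuf overlap.
Noor starts after Elena ends, so Elena has no further overlaps.
Noor starts after Yusuf ends, so Yusuf has no further overlaps.
Ingrid starts after Noor ends, so Noor has no further overlaps.
Mateo starts before Ingrid ends → Ingrid and Mateo overlap.
Ravi starts after Ingrid ends, so Ingrid has no further overlaps.
Ravi starts after Mateo ends, so Mateo has no further overlaps.
Felix starts after Ravi ends.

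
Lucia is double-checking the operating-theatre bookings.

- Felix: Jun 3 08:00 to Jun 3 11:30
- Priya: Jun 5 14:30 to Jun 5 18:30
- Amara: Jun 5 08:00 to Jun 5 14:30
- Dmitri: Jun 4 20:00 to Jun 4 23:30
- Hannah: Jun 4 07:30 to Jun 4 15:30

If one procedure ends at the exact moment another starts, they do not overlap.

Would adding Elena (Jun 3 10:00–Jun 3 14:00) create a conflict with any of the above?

Yes — it overlaps Felix

Felix: starts Jun 3 08:00 before Elena ends Jun 3 14:00, and ends Jun 3 11:30 after Elena starts Jun 3 10:00 → overlap.
Hannah: starts Jun 4 07:30 at or after Elena ends Jun 3 14:00 → clear.
Dmitri: starts Jun 4 20:00 at or after Elena ends Jun 3 14:00 → clear.
Amara: starts Jun 5 08:00 at or after Elena ends Jun 3 14:00 → clear.
Priya: starts Jun 5 14:30 at or after Elena ends Jun 3 14:00 → clear.
Elena overlaps Felix.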